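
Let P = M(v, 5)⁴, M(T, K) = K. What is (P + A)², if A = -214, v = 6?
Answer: 168921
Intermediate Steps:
P = 625 (P = 5⁴ = 625)
(P + A)² = (625 - 214)² = 411² = 168921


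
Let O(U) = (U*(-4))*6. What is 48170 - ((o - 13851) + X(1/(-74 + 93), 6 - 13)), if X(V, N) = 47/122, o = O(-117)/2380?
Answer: 4501990781/72590 ≈ 62019.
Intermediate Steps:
O(U) = -24*U (O(U) = -4*U*6 = -24*U)
o = 702/595 (o = -24*(-117)/2380 = 2808*(1/2380) = 702/595 ≈ 1.1798)
X(V, N) = 47/122 (X(V, N) = 47*(1/122) = 47/122)
48170 - ((o - 13851) + X(1/(-74 + 93), 6 - 13)) = 48170 - ((702/595 - 13851) + 47/122) = 48170 - (-8240643/595 + 47/122) = 48170 - 1*(-1005330481/72590) = 48170 + 1005330481/72590 = 4501990781/72590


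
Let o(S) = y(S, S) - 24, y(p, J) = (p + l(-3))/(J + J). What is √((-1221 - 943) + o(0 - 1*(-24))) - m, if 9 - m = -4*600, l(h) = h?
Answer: -2409 + 3*I*√3889/4 ≈ -2409.0 + 46.771*I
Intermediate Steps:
y(p, J) = (-3 + p)/(2*J) (y(p, J) = (p - 3)/(J + J) = (-3 + p)/((2*J)) = (-3 + p)*(1/(2*J)) = (-3 + p)/(2*J))
o(S) = -24 + (-3 + S)/(2*S) (o(S) = (-3 + S)/(2*S) - 24 = -24 + (-3 + S)/(2*S))
m = 2409 (m = 9 - (-4)*600 = 9 - 1*(-2400) = 9 + 2400 = 2409)
√((-1221 - 943) + o(0 - 1*(-24))) - m = √((-1221 - 943) + (-3 - 47*(0 - 1*(-24)))/(2*(0 - 1*(-24)))) - 1*2409 = √(-2164 + (-3 - 47*(0 + 24))/(2*(0 + 24))) - 2409 = √(-2164 + (½)*(-3 - 47*24)/24) - 2409 = √(-2164 + (½)*(1/24)*(-3 - 1128)) - 2409 = √(-2164 + (½)*(1/24)*(-1131)) - 2409 = √(-2164 - 377/16) - 2409 = √(-35001/16) - 2409 = 3*I*√3889/4 - 2409 = -2409 + 3*I*√3889/4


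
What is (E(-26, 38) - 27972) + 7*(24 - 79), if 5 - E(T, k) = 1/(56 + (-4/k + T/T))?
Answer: -30648531/1081 ≈ -28352.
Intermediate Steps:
E(T, k) = 5 - 1/(57 - 4/k) (E(T, k) = 5 - 1/(56 + (-4/k + T/T)) = 5 - 1/(56 + (-4/k + 1)) = 5 - 1/(56 + (1 - 4/k)) = 5 - 1/(57 - 4/k))
(E(-26, 38) - 27972) + 7*(24 - 79) = (4*(-5 + 71*38)/(-4 + 57*38) - 27972) + 7*(24 - 79) = (4*(-5 + 2698)/(-4 + 2166) - 27972) + 7*(-55) = (4*2693/2162 - 27972) - 385 = (4*(1/2162)*2693 - 27972) - 385 = (5386/1081 - 27972) - 385 = -30232346/1081 - 385 = -30648531/1081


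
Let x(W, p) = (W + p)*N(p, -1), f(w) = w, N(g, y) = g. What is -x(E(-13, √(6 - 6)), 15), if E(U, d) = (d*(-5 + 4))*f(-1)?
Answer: -225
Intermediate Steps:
E(U, d) = d (E(U, d) = (d*(-5 + 4))*(-1) = (d*(-1))*(-1) = -d*(-1) = d)
x(W, p) = p*(W + p) (x(W, p) = (W + p)*p = p*(W + p))
-x(E(-13, √(6 - 6)), 15) = -15*(√(6 - 6) + 15) = -15*(√0 + 15) = -15*(0 + 15) = -15*15 = -1*225 = -225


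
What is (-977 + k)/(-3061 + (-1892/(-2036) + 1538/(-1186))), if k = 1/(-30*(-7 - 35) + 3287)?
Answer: 1340886121866/4201582547983 ≈ 0.31914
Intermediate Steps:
k = 1/4547 (k = 1/(-30*(-42) + 3287) = 1/(1260 + 3287) = 1/4547 ≈ 0.00021993)
(-977 + k)/(-3061 + (-1892/(-2036) + 1538/(-1186))) = (-977 + 1/4547)/(-3061 + (-1892/(-2036) + 1538/(-1186))) = -4442418/(4547*(-3061 + (-1892*(-1/2036) + 1538*(-1/1186)))) = -4442418/(4547*(-3061 + (473/509 - 769/593))) = -4442418/(4547*(-3061 - 110932/301837)) = -4442418/(4547*(-924033989/301837)) = -4442418/4547*(-301837/924033989) = 1340886121866/4201582547983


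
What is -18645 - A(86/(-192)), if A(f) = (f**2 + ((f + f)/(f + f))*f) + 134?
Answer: -173064985/9216 ≈ -18779.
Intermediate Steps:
A(f) = 134 + f + f**2 (A(f) = (f**2 + ((2*f)/((2*f)))*f) + 134 = (f**2 + ((2*f)*(1/(2*f)))*f) + 134 = (f**2 + 1*f) + 134 = (f**2 + f) + 134 = (f + f**2) + 134 = 134 + f + f**2)
-18645 - A(86/(-192)) = -18645 - (134 + 86/(-192) + (86/(-192))**2) = -18645 - (134 + 86*(-1/192) + (86*(-1/192))**2) = -18645 - (134 - 43/96 + (-43/96)**2) = -18645 - (134 - 43/96 + 1849/9216) = -18645 - 1*1232665/9216 = -18645 - 1232665/9216 = -173064985/9216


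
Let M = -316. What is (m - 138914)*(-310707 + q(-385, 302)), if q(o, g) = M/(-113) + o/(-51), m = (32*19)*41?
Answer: 204097041852520/5763 ≈ 3.5415e+10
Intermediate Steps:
m = 24928 (m = 608*41 = 24928)
q(o, g) = 316/113 - o/51 (q(o, g) = -316/(-113) + o/(-51) = -316*(-1/113) + o*(-1/51) = 316/113 - o/51)
(m - 138914)*(-310707 + q(-385, 302)) = (24928 - 138914)*(-310707 + (316/113 - 1/51*(-385))) = -113986*(-310707 + (316/113 + 385/51)) = -113986*(-310707 + 59621/5763) = -113986*(-1790544820/5763) = 204097041852520/5763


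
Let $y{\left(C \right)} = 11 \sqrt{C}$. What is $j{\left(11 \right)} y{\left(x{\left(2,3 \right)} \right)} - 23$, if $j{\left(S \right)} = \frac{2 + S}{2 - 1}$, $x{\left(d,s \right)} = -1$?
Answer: $-23 + 143 i \approx -23.0 + 143.0 i$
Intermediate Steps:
$j{\left(S \right)} = 2 + S$ ($j{\left(S \right)} = \frac{2 + S}{1} = \left(2 + S\right) 1 = 2 + S$)
$j{\left(11 \right)} y{\left(x{\left(2,3 \right)} \right)} - 23 = \left(2 + 11\right) 11 \sqrt{-1} - 23 = 13 \cdot 11 i - 23 = 143 i - 23 = -23 + 143 i$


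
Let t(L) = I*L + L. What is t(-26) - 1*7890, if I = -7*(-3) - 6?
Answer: -8306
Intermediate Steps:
I = 15 (I = 21 - 6 = 15)
t(L) = 16*L (t(L) = 15*L + L = 16*L)
t(-26) - 1*7890 = 16*(-26) - 1*7890 = -416 - 7890 = -8306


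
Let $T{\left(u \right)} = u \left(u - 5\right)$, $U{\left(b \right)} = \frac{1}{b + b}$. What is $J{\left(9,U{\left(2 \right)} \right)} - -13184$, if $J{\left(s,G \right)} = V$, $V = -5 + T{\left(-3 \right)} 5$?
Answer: $13299$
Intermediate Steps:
$U{\left(b \right)} = \frac{1}{2 b}$
$T{\left(u \right)} = u \left(-5 + u\right)$
$V = 115$ ($V = -5 + - 3 \left(-5 - 3\right) 5 = -5 + \left(-3\right) \left(-8\right) 5 = -5 + 24 \cdot 5 = -5 + 120 = 115$)
$J{\left(s,G \right)} = 115$
$J{\left(9,U{\left(2 \right)} \right)} - -13184 = 115 - -13184 = 115 + 13184 = 13299$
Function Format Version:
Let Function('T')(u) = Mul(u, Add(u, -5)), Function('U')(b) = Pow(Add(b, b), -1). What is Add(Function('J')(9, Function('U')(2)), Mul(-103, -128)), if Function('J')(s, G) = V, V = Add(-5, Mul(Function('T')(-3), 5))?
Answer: 13299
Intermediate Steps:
Function('U')(b) = Mul(Rational(1, 2), Pow(b, -1)) (Function('U')(b) = Pow(Mul(2, b), -1) = Mul(Rational(1, 2), Pow(b, -1)))
Function('T')(u) = Mul(u, Add(-5, u))
V = 115 (V = Add(-5, Mul(Mul(-3, Add(-5, -3)), 5)) = Add(-5, Mul(Mul(-3, -8), 5)) = Add(-5, Mul(24, 5)) = Add(-5, 120) = 115)
Function('J')(s, G) = 115
Add(Function('J')(9, Function('U')(2)), Mul(-103, -128)) = Add(115, Mul(-103, -128)) = Add(115, 13184) = 13299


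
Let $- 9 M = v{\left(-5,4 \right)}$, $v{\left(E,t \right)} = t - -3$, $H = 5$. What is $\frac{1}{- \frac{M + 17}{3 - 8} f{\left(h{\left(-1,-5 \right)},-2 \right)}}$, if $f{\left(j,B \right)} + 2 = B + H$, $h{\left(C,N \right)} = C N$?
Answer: $\frac{45}{146} \approx 0.30822$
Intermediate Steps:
$v{\left(E,t \right)} = 3 + t$ ($v{\left(E,t \right)} = t + 3 = 3 + t$)
$M = - \frac{7}{9}$ ($M = - \frac{3 + 4}{9} = \left(- \frac{1}{9}\right) 7 = - \frac{7}{9} \approx -0.77778$)
$f{\left(j,B \right)} = 3 + B$ ($f{\left(j,B \right)} = -2 + \left(B + 5\right) = -2 + \left(5 + B\right) = 3 + B$)
$\frac{1}{- \frac{M + 17}{3 - 8} f{\left(h{\left(-1,-5 \right)},-2 \right)}} = \frac{1}{- \frac{- \frac{7}{9} + 17}{3 - 8} \left(3 - 2\right)} = \frac{1}{- \frac{146}{9 \left(-5\right)} 1} = \frac{1}{- \frac{146 \left(-1\right)}{9 \cdot 5} \cdot 1} = \frac{1}{\left(-1\right) \left(- \frac{146}{45}\right) 1} = \frac{1}{\frac{146}{45} \cdot 1} = \frac{1}{\frac{146}{45}} = \frac{45}{146}$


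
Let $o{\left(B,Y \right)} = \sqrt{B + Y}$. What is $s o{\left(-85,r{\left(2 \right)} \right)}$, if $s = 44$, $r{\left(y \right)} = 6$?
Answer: $44 i \sqrt{79} \approx 391.08 i$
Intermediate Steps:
$s o{\left(-85,r{\left(2 \right)} \right)} = 44 \sqrt{-85 + 6} = 44 \sqrt{-79} = 44 i \sqrt{79}$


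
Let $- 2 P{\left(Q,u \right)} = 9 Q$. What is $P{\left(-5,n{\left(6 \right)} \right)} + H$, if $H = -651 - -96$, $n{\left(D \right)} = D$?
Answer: $- \frac{1065}{2} \approx -532.5$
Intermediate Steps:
$P{\left(Q,u \right)} = - \frac{9 Q}{2}$
$H = -555$ ($H = -651 + 96 = -555$)
$P{\left(-5,n{\left(6 \right)} \right)} + H = \left(- \frac{9}{2}\right) \left(-5\right) - 555 = \frac{45}{2} - 555 = - \frac{1065}{2}$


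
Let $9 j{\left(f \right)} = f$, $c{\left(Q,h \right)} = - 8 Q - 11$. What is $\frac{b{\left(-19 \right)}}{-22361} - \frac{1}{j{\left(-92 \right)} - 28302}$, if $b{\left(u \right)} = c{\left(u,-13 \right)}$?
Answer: $- \frac{35726961}{5697806410} \approx -0.0062703$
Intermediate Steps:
$c{\left(Q,h \right)} = -11 - 8 Q$
$j{\left(f \right)} = \frac{f}{9}$
$b{\left(u \right)} = -11 - 8 u$
$\frac{b{\left(-19 \right)}}{-22361} - \frac{1}{j{\left(-92 \right)} - 28302} = \frac{-11 - -152}{-22361} - \frac{1}{\frac{1}{9} \left(-92\right) - 28302} = \left(-11 + 152\right) \left(- \frac{1}{22361}\right) - \frac{1}{- \frac{92}{9} - 28302} = 141 \left(- \frac{1}{22361}\right) - \frac{1}{- \frac{254810}{9}} = - \frac{141}{22361} - - \frac{9}{254810} = - \frac{141}{22361} + \frac{9}{254810} = - \frac{35726961}{5697806410}$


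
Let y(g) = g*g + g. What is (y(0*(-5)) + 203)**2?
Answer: 41209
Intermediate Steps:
y(g) = g + g**2 (y(g) = g**2 + g = g + g**2)
(y(0*(-5)) + 203)**2 = ((0*(-5))*(1 + 0*(-5)) + 203)**2 = (0*(1 + 0) + 203)**2 = (0*1 + 203)**2 = (0 + 203)**2 = 203**2 = 41209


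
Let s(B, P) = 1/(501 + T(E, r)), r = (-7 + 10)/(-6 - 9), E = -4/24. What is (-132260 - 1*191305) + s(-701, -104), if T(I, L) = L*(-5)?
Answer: -162429629/502 ≈ -3.2357e+5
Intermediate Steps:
E = -⅙ (E = -4*1/24 = -⅙ ≈ -0.16667)
r = -⅕ (r = 3/(-15) = 3*(-1/15) = -⅕ ≈ -0.20000)
T(I, L) = -5*L
s(B, P) = 1/502 (s(B, P) = 1/(501 - 5*(-⅕)) = 1/(501 + 1) = 1/502)
(-132260 - 1*191305) + s(-701, -104) = (-132260 - 1*191305) + 1/502 = (-132260 - 191305) + 1/502 = -323565 + 1/502 = -162429629/502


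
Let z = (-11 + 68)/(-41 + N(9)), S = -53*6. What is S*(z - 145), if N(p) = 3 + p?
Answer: 1355316/29 ≈ 46735.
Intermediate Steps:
S = -318
z = -57/29 (z = (-11 + 68)/(-41 + (3 + 9)) = 57/(-41 + 12) = 57/(-29) = 57*(-1/29) = -57/29 ≈ -1.9655)
S*(z - 145) = -318*(-57/29 - 145) = -318*(-4262/29) = 1355316/29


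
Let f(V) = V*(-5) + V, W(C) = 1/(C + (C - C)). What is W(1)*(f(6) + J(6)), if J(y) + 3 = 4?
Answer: -23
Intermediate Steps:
J(y) = 1 (J(y) = -3 + 4 = 1)
W(C) = 1/C (W(C) = 1/(C + 0) = 1/C)
f(V) = -4*V (f(V) = -5*V + V = -4*V)
W(1)*(f(6) + J(6)) = (-4*6 + 1)/1 = 1*(-24 + 1) = 1*(-23) = -23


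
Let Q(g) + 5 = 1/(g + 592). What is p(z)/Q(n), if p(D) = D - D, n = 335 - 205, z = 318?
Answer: 0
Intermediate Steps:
n = 130
p(D) = 0
Q(g) = -5 + 1/(592 + g) (Q(g) = -5 + 1/(g + 592) = -5 + 1/(592 + g))
p(z)/Q(n) = 0/(((-2959 - 5*130)/(592 + 130))) = 0/(((-2959 - 650)/722)) = 0/(((1/722)*(-3609))) = 0/(-3609/722) = 0*(-722/3609) = 0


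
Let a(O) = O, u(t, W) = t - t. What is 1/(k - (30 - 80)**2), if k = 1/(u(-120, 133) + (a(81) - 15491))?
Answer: -15410/38525001 ≈ -0.00040000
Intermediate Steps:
u(t, W) = 0
k = -1/15410 (k = 1/(0 + (81 - 15491)) = 1/(0 - 15410) = 1/(-15410) = -1/15410 ≈ -6.4893e-5)
1/(k - (30 - 80)**2) = 1/(-1/15410 - (30 - 80)**2) = 1/(-1/15410 - 1*(-50)**2) = 1/(-1/15410 - 1*2500) = 1/(-1/15410 - 2500) = 1/(-38525001/15410) = -15410/38525001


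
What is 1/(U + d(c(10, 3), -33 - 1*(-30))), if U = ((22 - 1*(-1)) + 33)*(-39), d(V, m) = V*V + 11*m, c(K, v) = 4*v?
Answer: -1/2073 ≈ -0.00048239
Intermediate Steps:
d(V, m) = V² + 11*m
U = -2184 (U = ((22 + 1) + 33)*(-39) = (23 + 33)*(-39) = 56*(-39) = -2184)
1/(U + d(c(10, 3), -33 - 1*(-30))) = 1/(-2184 + ((4*3)² + 11*(-33 - 1*(-30)))) = 1/(-2184 + (12² + 11*(-33 + 30))) = 1/(-2184 + (144 + 11*(-3))) = 1/(-2184 + (144 - 33)) = 1/(-2184 + 111) = 1/(-2073) = -1/2073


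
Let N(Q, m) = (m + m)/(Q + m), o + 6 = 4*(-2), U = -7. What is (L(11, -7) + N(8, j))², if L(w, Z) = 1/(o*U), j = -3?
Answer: 339889/240100 ≈ 1.4156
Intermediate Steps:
o = -14 (o = -6 + 4*(-2) = -6 - 8 = -14)
N(Q, m) = 2*m/(Q + m) (N(Q, m) = (2*m)/(Q + m) = 2*m/(Q + m))
L(w, Z) = 1/98 (L(w, Z) = 1/(-14*(-7)) = -1/14*(-⅐) = 1/98)
(L(11, -7) + N(8, j))² = (1/98 + 2*(-3)/(8 - 3))² = (1/98 + 2*(-3)/5)² = (1/98 + 2*(-3)*(⅕))² = (1/98 - 6/5)² = (-583/490)² = 339889/240100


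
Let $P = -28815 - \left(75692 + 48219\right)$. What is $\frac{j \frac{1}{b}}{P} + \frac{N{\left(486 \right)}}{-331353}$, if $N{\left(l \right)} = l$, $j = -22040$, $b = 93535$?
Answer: $- \frac{77059077946}{52593918073697} \approx -0.0014652$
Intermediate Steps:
$P = -152726$ ($P = -28815 - 123911 = -152726$)
$\frac{j \frac{1}{b}}{P} + \frac{N{\left(486 \right)}}{-331353} = \frac{\left(-22040\right) \frac{1}{93535}}{-152726} + \frac{486}{-331353} = \left(-22040\right) \frac{1}{93535} \left(- \frac{1}{152726}\right) + 486 \left(- \frac{1}{331353}\right) = \left(- \frac{4408}{18707}\right) \left(- \frac{1}{152726}\right) - \frac{54}{36817} = \frac{2204}{1428522641} - \frac{54}{36817} = - \frac{77059077946}{52593918073697}$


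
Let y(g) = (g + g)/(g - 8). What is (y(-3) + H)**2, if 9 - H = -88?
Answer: 1151329/121 ≈ 9515.1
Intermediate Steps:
H = 97 (H = 9 - 1*(-88) = 9 + 88 = 97)
y(g) = 2*g/(-8 + g) (y(g) = (2*g)/(-8 + g) = 2*g/(-8 + g))
(y(-3) + H)**2 = (2*(-3)/(-8 - 3) + 97)**2 = (2*(-3)/(-11) + 97)**2 = (2*(-3)*(-1/11) + 97)**2 = (6/11 + 97)**2 = (1073/11)**2 = 1151329/121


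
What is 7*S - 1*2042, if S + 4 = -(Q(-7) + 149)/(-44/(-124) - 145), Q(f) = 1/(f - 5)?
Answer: -110994781/53808 ≈ -2062.8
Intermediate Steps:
Q(f) = 1/(-5 + f)
S = -159835/53808 (S = -4 - (1/(-5 - 7) + 149)/(-44/(-124) - 145) = -4 - (1/(-12) + 149)/(-44*(-1/124) - 145) = -4 - (-1/12 + 149)/(11/31 - 145) = -4 - 1787/(12*(-4484/31)) = -4 - 1787*(-31)/(12*4484) = -4 - 1*(-55397/53808) = -4 + 55397/53808 = -159835/53808 ≈ -2.9705)
7*S - 1*2042 = 7*(-159835/53808) - 1*2042 = -1118845/53808 - 2042 = -110994781/53808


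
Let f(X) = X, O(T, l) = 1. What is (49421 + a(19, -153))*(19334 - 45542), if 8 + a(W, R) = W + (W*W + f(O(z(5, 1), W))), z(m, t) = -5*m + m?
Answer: -1305001152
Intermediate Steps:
z(m, t) = -4*m
a(W, R) = -7 + W + W**2 (a(W, R) = -8 + (W + (W*W + 1)) = -8 + (W + (W**2 + 1)) = -8 + (W + (1 + W**2)) = -8 + (1 + W + W**2) = -7 + W + W**2)
(49421 + a(19, -153))*(19334 - 45542) = (49421 + (-7 + 19 + 19**2))*(19334 - 45542) = (49421 + (-7 + 19 + 361))*(-26208) = (49421 + 373)*(-26208) = 49794*(-26208) = -1305001152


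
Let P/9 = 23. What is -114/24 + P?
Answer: 809/4 ≈ 202.25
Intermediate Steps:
P = 207 (P = 9*23 = 207)
-114/24 + P = -114/24 + 207 = -6*19/24 + 207 = -19/4 + 207 = 809/4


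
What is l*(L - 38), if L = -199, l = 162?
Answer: -38394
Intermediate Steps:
l*(L - 38) = 162*(-199 - 38) = 162*(-237) = -38394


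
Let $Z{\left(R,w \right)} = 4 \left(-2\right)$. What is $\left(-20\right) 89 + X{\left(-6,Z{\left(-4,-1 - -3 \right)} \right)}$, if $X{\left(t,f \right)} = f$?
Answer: $-1788$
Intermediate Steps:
$Z{\left(R,w \right)} = -8$
$\left(-20\right) 89 + X{\left(-6,Z{\left(-4,-1 - -3 \right)} \right)} = \left(-20\right) 89 - 8 = -1780 - 8 = -1788$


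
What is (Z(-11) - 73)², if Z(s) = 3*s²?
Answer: 84100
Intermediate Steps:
(Z(-11) - 73)² = (3*(-11)² - 73)² = (3*121 - 73)² = (363 - 73)² = 290² = 84100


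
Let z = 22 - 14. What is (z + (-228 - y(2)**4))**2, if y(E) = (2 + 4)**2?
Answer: 2821848986896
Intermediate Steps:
z = 8
y(E) = 36 (y(E) = 6**2 = 36)
(z + (-228 - y(2)**4))**2 = (8 + (-228 - 1*36**4))**2 = (8 + (-228 - 1*1679616))**2 = (8 + (-228 - 1679616))**2 = (8 - 1679844)**2 = (-1679836)**2 = 2821848986896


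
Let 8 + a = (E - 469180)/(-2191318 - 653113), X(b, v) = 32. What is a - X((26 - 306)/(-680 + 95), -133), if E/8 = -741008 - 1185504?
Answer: -97895964/2844431 ≈ -34.417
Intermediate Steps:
E = -15412096 (E = 8*(-741008 - 1185504) = 8*(-1926512) = -15412096)
a = -6874172/2844431 (a = -8 + (-15412096 - 469180)/(-2191318 - 653113) = -8 - 15881276/(-2844431) = -8 - 15881276*(-1/2844431) = -8 + 15881276/2844431 = -6874172/2844431 ≈ -2.4167)
a - X((26 - 306)/(-680 + 95), -133) = -6874172/2844431 - 1*32 = -6874172/2844431 - 32 = -97895964/2844431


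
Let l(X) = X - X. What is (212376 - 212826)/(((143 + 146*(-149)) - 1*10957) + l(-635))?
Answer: 75/5428 ≈ 0.013817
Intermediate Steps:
l(X) = 0
(212376 - 212826)/(((143 + 146*(-149)) - 1*10957) + l(-635)) = (212376 - 212826)/(((143 + 146*(-149)) - 1*10957) + 0) = -450/(((143 - 21754) - 10957) + 0) = -450/((-21611 - 10957) + 0) = -450/(-32568 + 0) = -450/(-32568) = -450*(-1/32568) = 75/5428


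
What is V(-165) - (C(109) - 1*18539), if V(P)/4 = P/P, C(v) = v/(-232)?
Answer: 4302085/232 ≈ 18543.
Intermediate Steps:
C(v) = -v/232 (C(v) = v*(-1/232) = -v/232)
V(P) = 4 (V(P) = 4*(P/P) = 4*1 = 4)
V(-165) - (C(109) - 1*18539) = 4 - (-1/232*109 - 1*18539) = 4 - (-109/232 - 18539) = 4 - 1*(-4301157/232) = 4 + 4301157/232 = 4302085/232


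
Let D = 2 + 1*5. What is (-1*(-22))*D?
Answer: 154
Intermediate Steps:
D = 7 (D = 2 + 5 = 7)
(-1*(-22))*D = -1*(-22)*7 = 22*7 = 154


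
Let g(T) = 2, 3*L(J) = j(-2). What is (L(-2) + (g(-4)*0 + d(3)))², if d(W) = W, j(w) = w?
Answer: 49/9 ≈ 5.4444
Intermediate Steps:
L(J) = -⅔ (L(J) = (⅓)*(-2) = -⅔)
(L(-2) + (g(-4)*0 + d(3)))² = (-⅔ + (2*0 + 3))² = (-⅔ + (0 + 3))² = (-⅔ + 3)² = (7/3)² = 49/9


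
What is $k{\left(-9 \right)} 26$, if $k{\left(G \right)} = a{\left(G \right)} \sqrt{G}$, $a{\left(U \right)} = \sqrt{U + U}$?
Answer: $- 234 \sqrt{2} \approx -330.93$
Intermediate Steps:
$a{\left(U \right)} = \sqrt{2} \sqrt{U}$ ($a{\left(U \right)} = \sqrt{2 U} = \sqrt{2} \sqrt{U}$)
$k{\left(G \right)} = G \sqrt{2}$ ($k{\left(G \right)} = \sqrt{2} \sqrt{G} \sqrt{G} = G \sqrt{2}$)
$k{\left(-9 \right)} 26 = - 9 \sqrt{2} \cdot 26 = - 234 \sqrt{2}$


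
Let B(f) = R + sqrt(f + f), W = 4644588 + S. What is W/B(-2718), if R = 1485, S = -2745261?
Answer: 313388955/245629 - 1266218*I*sqrt(151)/245629 ≈ 1275.9 - 63.346*I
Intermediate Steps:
W = 1899327 (W = 4644588 - 2745261 = 1899327)
B(f) = 1485 + sqrt(2)*sqrt(f) (B(f) = 1485 + sqrt(f + f) = 1485 + sqrt(2*f) = 1485 + sqrt(2)*sqrt(f))
W/B(-2718) = 1899327/(1485 + sqrt(2)*sqrt(-2718)) = 1899327/(1485 + sqrt(2)*(3*I*sqrt(302))) = 1899327/(1485 + 6*I*sqrt(151))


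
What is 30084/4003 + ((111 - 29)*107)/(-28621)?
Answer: 825911842/114569863 ≈ 7.2088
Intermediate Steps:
30084/4003 + ((111 - 29)*107)/(-28621) = 30084*(1/4003) + (82*107)*(-1/28621) = 30084/4003 + 8774*(-1/28621) = 30084/4003 - 8774/28621 = 825911842/114569863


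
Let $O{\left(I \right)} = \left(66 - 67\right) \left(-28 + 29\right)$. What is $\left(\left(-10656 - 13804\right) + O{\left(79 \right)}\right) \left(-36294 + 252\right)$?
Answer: $881623362$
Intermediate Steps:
$O{\left(I \right)} = -1$ ($O{\left(I \right)} = \left(-1\right) 1 = -1$)
$\left(\left(-10656 - 13804\right) + O{\left(79 \right)}\right) \left(-36294 + 252\right) = \left(\left(-10656 - 13804\right) - 1\right) \left(-36294 + 252\right) = \left(-24460 - 1\right) \left(-36042\right) = \left(-24461\right) \left(-36042\right) = 881623362$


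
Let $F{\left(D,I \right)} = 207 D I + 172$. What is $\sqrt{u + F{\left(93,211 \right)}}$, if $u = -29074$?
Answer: $\sqrt{4033059} \approx 2008.2$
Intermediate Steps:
$F{\left(D,I \right)} = 172 + 207 D I$ ($F{\left(D,I \right)} = 207 D I + 172 = 172 + 207 D I$)
$\sqrt{u + F{\left(93,211 \right)}} = \sqrt{-29074 + \left(172 + 207 \cdot 93 \cdot 211\right)} = \sqrt{-29074 + \left(172 + 4061961\right)} = \sqrt{-29074 + 4062133} = \sqrt{4033059}$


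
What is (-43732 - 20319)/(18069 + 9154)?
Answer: -64051/27223 ≈ -2.3528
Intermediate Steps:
(-43732 - 20319)/(18069 + 9154) = -64051/27223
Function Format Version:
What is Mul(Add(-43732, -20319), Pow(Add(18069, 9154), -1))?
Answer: Rational(-64051, 27223) ≈ -2.3528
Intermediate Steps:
Mul(Add(-43732, -20319), Pow(Add(18069, 9154), -1)) = Mul(-64051, Pow(27223, -1)) = Mul(-64051, Rational(1, 27223)) = Rational(-64051, 27223)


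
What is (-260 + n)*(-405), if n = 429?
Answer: -68445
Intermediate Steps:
(-260 + n)*(-405) = (-260 + 429)*(-405) = 169*(-405) = -68445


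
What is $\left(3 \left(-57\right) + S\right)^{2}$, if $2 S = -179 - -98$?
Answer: $\frac{178929}{4} \approx 44732.0$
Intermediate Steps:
$S = - \frac{81}{2}$ ($S = \frac{-179 - -98}{2} = \frac{-179 + 98}{2} = \frac{1}{2} \left(-81\right) = - \frac{81}{2} \approx -40.5$)
$\left(3 \left(-57\right) + S\right)^{2} = \left(3 \left(-57\right) - \frac{81}{2}\right)^{2} = \left(-171 - \frac{81}{2}\right)^{2} = \left(- \frac{423}{2}\right)^{2} = \frac{178929}{4}$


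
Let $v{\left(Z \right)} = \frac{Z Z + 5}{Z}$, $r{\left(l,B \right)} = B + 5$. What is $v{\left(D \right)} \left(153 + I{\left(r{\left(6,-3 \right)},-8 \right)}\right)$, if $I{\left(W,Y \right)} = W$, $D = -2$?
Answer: $- \frac{1395}{2} \approx -697.5$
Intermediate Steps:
$r{\left(l,B \right)} = 5 + B$
$v{\left(Z \right)} = \frac{5 + Z^{2}}{Z}$ ($v{\left(Z \right)} = \frac{Z^{2} + 5}{Z} = \frac{5 + Z^{2}}{Z}$)
$v{\left(D \right)} \left(153 + I{\left(r{\left(6,-3 \right)},-8 \right)}\right) = \left(-2 + \frac{5}{-2}\right) \left(153 + \left(5 - 3\right)\right) = \left(-2 + 5 \left(- \frac{1}{2}\right)\right) \left(153 + 2\right) = \left(-2 - \frac{5}{2}\right) 155 = \left(- \frac{9}{2}\right) 155 = - \frac{1395}{2}$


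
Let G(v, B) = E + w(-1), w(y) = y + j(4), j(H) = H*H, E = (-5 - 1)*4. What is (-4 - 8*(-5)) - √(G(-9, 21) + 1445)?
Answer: 36 - 2*√359 ≈ -1.8946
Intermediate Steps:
E = -24 (E = -6*4 = -24)
j(H) = H²
w(y) = 16 + y (w(y) = y + 4² = y + 16 = 16 + y)
G(v, B) = -9 (G(v, B) = -24 + (16 - 1) = -24 + 15 = -9)
(-4 - 8*(-5)) - √(G(-9, 21) + 1445) = (-4 - 8*(-5)) - √(-9 + 1445) = (-4 + 40) - √1436 = 36 - 2*√359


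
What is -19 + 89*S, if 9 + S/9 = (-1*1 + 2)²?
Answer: -6427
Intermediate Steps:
S = -72 (S = -81 + 9*(-1*1 + 2)² = -81 + 9*(-1 + 2)² = -81 + 9*1² = -81 + 9*1 = -81 + 9 = -72)
-19 + 89*S = -19 + 89*(-72) = -19 - 6408 = -6427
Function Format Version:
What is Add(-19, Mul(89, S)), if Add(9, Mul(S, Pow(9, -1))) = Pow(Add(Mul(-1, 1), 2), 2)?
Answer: -6427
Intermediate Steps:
S = -72 (S = Add(-81, Mul(9, Pow(Add(Mul(-1, 1), 2), 2))) = Add(-81, Mul(9, Pow(Add(-1, 2), 2))) = Add(-81, Mul(9, Pow(1, 2))) = Add(-81, Mul(9, 1)) = Add(-81, 9) = -72)
Add(-19, Mul(89, S)) = Add(-19, Mul(89, -72)) = Add(-19, -6408) = -6427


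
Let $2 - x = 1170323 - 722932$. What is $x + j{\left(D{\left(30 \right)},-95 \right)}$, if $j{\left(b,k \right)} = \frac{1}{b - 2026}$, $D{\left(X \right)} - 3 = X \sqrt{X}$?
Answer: $- \frac{1818872955804}{4065529} - \frac{30 \sqrt{30}}{4065529} \approx -4.4739 \cdot 10^{5}$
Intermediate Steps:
$D{\left(X \right)} = 3 + X^{\frac{3}{2}}$ ($D{\left(X \right)} = 3 + X \sqrt{X} = 3 + X^{\frac{3}{2}}$)
$j{\left(b,k \right)} = \frac{1}{-2026 + b}$
$x = -447389$ ($x = 2 - \left(1170323 - 722932\right) = 2 - 447391 = -447389$)
$x + j{\left(D{\left(30 \right)},-95 \right)} = -447389 + \frac{1}{-2026 + \left(3 + 30^{\frac{3}{2}}\right)} = -447389 + \frac{1}{-2026 + \left(3 + 30 \sqrt{30}\right)} = -447389 + \frac{1}{-2023 + 30 \sqrt{30}}$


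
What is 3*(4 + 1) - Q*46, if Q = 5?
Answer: -215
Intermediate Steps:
3*(4 + 1) - Q*46 = 3*(4 + 1) - 1*5*46 = 3*5 - 5*46 = 15 - 230 = -215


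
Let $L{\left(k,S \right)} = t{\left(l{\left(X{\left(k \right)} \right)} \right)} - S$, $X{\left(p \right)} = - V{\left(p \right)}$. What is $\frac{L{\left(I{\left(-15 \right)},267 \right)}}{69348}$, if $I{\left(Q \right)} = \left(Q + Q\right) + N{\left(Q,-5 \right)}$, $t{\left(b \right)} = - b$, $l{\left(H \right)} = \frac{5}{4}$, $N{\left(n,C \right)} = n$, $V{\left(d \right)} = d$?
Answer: $- \frac{1073}{277392} \approx -0.0038682$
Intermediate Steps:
$X{\left(p \right)} = - p$
$l{\left(H \right)} = \frac{5}{4}$ ($l{\left(H \right)} = 5 \cdot \frac{1}{4} = \frac{5}{4}$)
$I{\left(Q \right)} = 3 Q$ ($I{\left(Q \right)} = \left(Q + Q\right) + Q = 2 Q + Q = 3 Q$)
$L{\left(k,S \right)} = - \frac{5}{4} - S$ ($L{\left(k,S \right)} = \left(-1\right) \frac{5}{4} - S = - \frac{5}{4} - S$)
$\frac{L{\left(I{\left(-15 \right)},267 \right)}}{69348} = \frac{- \frac{5}{4} - 267}{69348} = \left(- \frac{5}{4} - 267\right) \frac{1}{69348} = \left(- \frac{1073}{4}\right) \frac{1}{69348} = - \frac{1073}{277392}$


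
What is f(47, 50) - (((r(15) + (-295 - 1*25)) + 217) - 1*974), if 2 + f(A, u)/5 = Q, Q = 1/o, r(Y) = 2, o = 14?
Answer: 14915/14 ≈ 1065.4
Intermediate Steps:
Q = 1/14 ≈ 0.071429
f(A, u) = -135/14 (f(A, u) = -10 + 5*(1/14) = -10 + 5/14 = -135/14)
f(47, 50) - (((r(15) + (-295 - 1*25)) + 217) - 1*974) = -135/14 - (((2 + (-295 - 1*25)) + 217) - 1*974) = -135/14 - (((2 + (-295 - 25)) + 217) - 974) = -135/14 - (((2 - 320) + 217) - 974) = -135/14 - ((-318 + 217) - 974) = -135/14 - (-101 - 974) = -135/14 - 1*(-1075) = -135/14 + 1075 = 14915/14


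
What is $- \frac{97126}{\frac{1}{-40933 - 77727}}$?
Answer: $11524971160$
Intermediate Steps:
$- \frac{97126}{\frac{1}{-40933 - 77727}} = - \frac{97126}{\frac{1}{-118660}} = - \frac{97126}{- \frac{1}{118660}} = \left(-97126\right) \left(-118660\right) = 11524971160$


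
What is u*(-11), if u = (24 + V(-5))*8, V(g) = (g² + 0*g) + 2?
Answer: -4488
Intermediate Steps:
V(g) = 2 + g² (V(g) = (g² + 0) + 2 = g² + 2 = 2 + g²)
u = 408 (u = (24 + (2 + (-5)²))*8 = (24 + (2 + 25))*8 = (24 + 27)*8 = 51*8 = 408)
u*(-11) = 408*(-11) = -4488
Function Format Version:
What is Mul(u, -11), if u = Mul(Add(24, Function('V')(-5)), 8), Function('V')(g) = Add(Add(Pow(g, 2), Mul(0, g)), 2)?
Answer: -4488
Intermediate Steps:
Function('V')(g) = Add(2, Pow(g, 2)) (Function('V')(g) = Add(Add(Pow(g, 2), 0), 2) = Add(Pow(g, 2), 2) = Add(2, Pow(g, 2)))
u = 408 (u = Mul(Add(24, Add(2, Pow(-5, 2))), 8) = Mul(Add(24, Add(2, 25)), 8) = Mul(Add(24, 27), 8) = Mul(51, 8) = 408)
Mul(u, -11) = Mul(408, -11) = -4488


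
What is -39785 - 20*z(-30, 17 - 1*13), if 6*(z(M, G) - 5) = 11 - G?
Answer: -119725/3 ≈ -39908.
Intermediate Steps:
z(M, G) = 41/6 - G/6 (z(M, G) = 5 + (11 - G)/6 = 5 + (11/6 - G/6) = 41/6 - G/6)
-39785 - 20*z(-30, 17 - 1*13) = -39785 - 20*(41/6 - (17 - 1*13)/6) = -39785 - 20*(41/6 - (17 - 13)/6) = -39785 - 20*(41/6 - ⅙*4) = -39785 - 20*(41/6 - ⅔) = -39785 - 20*37/6 = -39785 - 1*370/3 = -39785 - 370/3 = -119725/3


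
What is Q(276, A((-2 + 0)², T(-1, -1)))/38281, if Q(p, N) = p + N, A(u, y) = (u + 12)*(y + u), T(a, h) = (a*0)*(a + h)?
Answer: 340/38281 ≈ 0.0088817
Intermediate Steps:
T(a, h) = 0 (T(a, h) = 0*(a + h) = 0)
A(u, y) = (12 + u)*(u + y)
Q(p, N) = N + p
Q(276, A((-2 + 0)², T(-1, -1)))/38281 = ((((-2 + 0)²)² + 12*(-2 + 0)² + 12*0 + (-2 + 0)²*0) + 276)/38281 = ((((-2)²)² + 12*(-2)² + 0 + (-2)²*0) + 276)*(1/38281) = ((4² + 12*4 + 0 + 4*0) + 276)*(1/38281) = ((16 + 48 + 0 + 0) + 276)*(1/38281) = (64 + 276)*(1/38281) = 340*(1/38281) = 340/38281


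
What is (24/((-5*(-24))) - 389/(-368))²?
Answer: 5349969/3385600 ≈ 1.5802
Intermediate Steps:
(24/((-5*(-24))) - 389/(-368))² = (24/120 - 389*(-1/368))² = (24*(1/120) + 389/368)² = (⅕ + 389/368)² = (2313/1840)² = 5349969/3385600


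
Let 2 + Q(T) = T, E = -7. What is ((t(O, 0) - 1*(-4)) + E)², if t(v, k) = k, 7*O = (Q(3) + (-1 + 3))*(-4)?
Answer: 9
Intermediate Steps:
Q(T) = -2 + T
O = -12/7 (O = (((-2 + 3) + (-1 + 3))*(-4))/7 = ((1 + 2)*(-4))/7 = (3*(-4))/7 = (⅐)*(-12) = -12/7 ≈ -1.7143)
((t(O, 0) - 1*(-4)) + E)² = ((0 - 1*(-4)) - 7)² = ((0 + 4) - 7)² = (4 - 7)² = (-3)² = 9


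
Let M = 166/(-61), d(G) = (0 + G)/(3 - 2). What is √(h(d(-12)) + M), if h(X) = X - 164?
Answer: I*√665022/61 ≈ 13.369*I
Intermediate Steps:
d(G) = G (d(G) = G/1 = G*1 = G)
h(X) = -164 + X
M = -166/61 (M = 166*(-1/61) = -166/61 ≈ -2.7213)
√(h(d(-12)) + M) = √((-164 - 12) - 166/61) = √(-176 - 166/61) = √(-10902/61) = I*√665022/61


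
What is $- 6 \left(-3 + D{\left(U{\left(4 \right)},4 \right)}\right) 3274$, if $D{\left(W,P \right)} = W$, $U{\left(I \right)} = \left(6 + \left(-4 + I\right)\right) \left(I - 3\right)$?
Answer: $-58932$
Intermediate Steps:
$U{\left(I \right)} = \left(-3 + I\right) \left(2 + I\right)$ ($U{\left(I \right)} = \left(2 + I\right) \left(-3 + I\right) = \left(-3 + I\right) \left(2 + I\right)$)
$- 6 \left(-3 + D{\left(U{\left(4 \right)},4 \right)}\right) 3274 = - 6 \left(-3 - \left(10 - 16\right)\right) 3274 = - 6 \left(-3 - -6\right) 3274 = - 6 \left(-3 + 6\right) 3274 = \left(-6\right) 3 \cdot 3274 = \left(-18\right) 3274 = -58932$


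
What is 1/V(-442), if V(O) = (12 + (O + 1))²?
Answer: 1/184041 ≈ 5.4336e-6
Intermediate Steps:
V(O) = (13 + O)² (V(O) = (12 + (1 + O))² = (13 + O)²)
1/V(-442) = 1/((13 - 442)²) = 1/((-429)²) = 1/184041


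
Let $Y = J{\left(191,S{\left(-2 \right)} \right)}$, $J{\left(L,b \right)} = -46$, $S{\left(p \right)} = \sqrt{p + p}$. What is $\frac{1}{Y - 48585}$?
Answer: $- \frac{1}{48631} \approx -2.0563 \cdot 10^{-5}$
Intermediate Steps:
$S{\left(p \right)} = \sqrt{2} \sqrt{p}$ ($S{\left(p \right)} = \sqrt{2 p} = \sqrt{2} \sqrt{p}$)
$Y = -46$
$\frac{1}{Y - 48585} = \frac{1}{-46 - 48585} = \frac{1}{-48631} = - \frac{1}{48631}$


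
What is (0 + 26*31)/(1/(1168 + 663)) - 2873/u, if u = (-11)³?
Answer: 1964274039/1331 ≈ 1.4758e+6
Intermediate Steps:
u = -1331
(0 + 26*31)/(1/(1168 + 663)) - 2873/u = (0 + 26*31)/(1/(1168 + 663)) - 2873/(-1331) = (0 + 806)/(1/1831) - 2873*(-1/1331) = 806/(1/1831) + 2873/1331 = 806*1831 + 2873/1331 = 1475786 + 2873/1331 = 1964274039/1331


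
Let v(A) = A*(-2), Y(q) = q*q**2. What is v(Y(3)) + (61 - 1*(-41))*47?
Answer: 4740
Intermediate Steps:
Y(q) = q**3
v(A) = -2*A
v(Y(3)) + (61 - 1*(-41))*47 = -2*3**3 + (61 - 1*(-41))*47 = -2*27 + (61 + 41)*47 = -54 + 102*47 = -54 + 4794 = 4740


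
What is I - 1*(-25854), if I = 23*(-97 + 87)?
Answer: 25624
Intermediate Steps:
I = -230 (I = 23*(-10) = -230)
I - 1*(-25854) = -230 - 1*(-25854) = -230 + 25854 = 25624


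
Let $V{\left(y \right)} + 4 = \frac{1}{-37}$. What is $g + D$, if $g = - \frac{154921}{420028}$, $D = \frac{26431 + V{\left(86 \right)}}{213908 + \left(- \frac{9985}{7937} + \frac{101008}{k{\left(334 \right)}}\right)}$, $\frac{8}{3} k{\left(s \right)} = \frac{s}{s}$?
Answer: $- \frac{56179413076202893}{178829728398687436} \approx -0.31415$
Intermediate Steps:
$k{\left(s \right)} = \frac{3}{8}$ ($k{\left(s \right)} = \frac{3 \frac{s}{s}}{8} = \frac{3}{8} \cdot 1 = \frac{3}{8}$)
$V{\left(y \right)} = - \frac{149}{37}$ ($V{\left(y \right)} = -4 + \frac{1}{-37} = -4 - \frac{1}{37} = - \frac{149}{37}$)
$D = \frac{23282348178}{425756683837}$ ($D = \frac{26431 - \frac{149}{37}}{213908 + \left(- \frac{9985}{7937} + \frac{101008}{\frac{3}{8}}\right)} = \frac{977798}{37 \left(213908 + \left(\left(-9985\right) \frac{1}{7937} + 101008 \cdot \frac{8}{3}\right)\right)} = \frac{977798}{37 \left(213908 + \left(- \frac{9985}{7937} + \frac{808064}{3}\right)\right)} = \frac{977798}{37 \left(213908 + \frac{6413574013}{23811}\right)} = \frac{977798}{37 \cdot \frac{11506937401}{23811}} = \frac{977798}{37} \cdot \frac{23811}{11506937401} = \frac{23282348178}{425756683837} \approx 0.054685$)
$g = - \frac{154921}{420028}$ ($g = \left(-154921\right) \frac{1}{420028} = - \frac{154921}{420028} \approx -0.36883$)
$g + D = - \frac{154921}{420028} + \frac{23282348178}{425756683837} = - \frac{56179413076202893}{178829728398687436}$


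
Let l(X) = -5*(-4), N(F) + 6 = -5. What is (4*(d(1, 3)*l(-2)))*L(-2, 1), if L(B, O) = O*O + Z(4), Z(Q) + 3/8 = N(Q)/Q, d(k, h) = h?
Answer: -510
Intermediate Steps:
N(F) = -11 (N(F) = -6 - 5 = -11)
Z(Q) = -3/8 - 11/Q
l(X) = 20
L(B, O) = -25/8 + O**2 (L(B, O) = O*O + (-3/8 - 11/4) = O**2 + (-3/8 - 11*1/4) = O**2 + (-3/8 - 11/4) = O**2 - 25/8 = -25/8 + O**2)
(4*(d(1, 3)*l(-2)))*L(-2, 1) = (4*(3*20))*(-25/8 + 1**2) = (4*60)*(-25/8 + 1) = 240*(-17/8) = -510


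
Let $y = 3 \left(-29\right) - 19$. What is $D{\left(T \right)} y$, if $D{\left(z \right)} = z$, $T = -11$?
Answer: $1166$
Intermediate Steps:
$y = -106$ ($y = -87 - 19 = -106$)
$D{\left(T \right)} y = \left(-11\right) \left(-106\right) = 1166$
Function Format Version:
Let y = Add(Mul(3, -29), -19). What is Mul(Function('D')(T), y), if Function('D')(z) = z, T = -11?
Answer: 1166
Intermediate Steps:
y = -106 (y = Add(-87, -19) = -106)
Mul(Function('D')(T), y) = Mul(-11, -106) = 1166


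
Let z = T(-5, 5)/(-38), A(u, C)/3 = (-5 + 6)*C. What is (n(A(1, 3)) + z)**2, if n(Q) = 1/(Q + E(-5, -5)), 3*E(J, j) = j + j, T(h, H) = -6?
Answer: 11664/104329 ≈ 0.11180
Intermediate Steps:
A(u, C) = 3*C (A(u, C) = 3*((-5 + 6)*C) = 3*(1*C) = 3*C)
E(J, j) = 2*j/3 (E(J, j) = (j + j)/3 = (2*j)/3 = 2*j/3)
n(Q) = 1/(-10/3 + Q) (n(Q) = 1/(Q + (2/3)*(-5)) = 1/(Q - 10/3) = 1/(-10/3 + Q))
z = 3/19 (z = -6/(-38) = -6*(-1/38) = 3/19 ≈ 0.15789)
(n(A(1, 3)) + z)**2 = (3/(-10 + 3*(3*3)) + 3/19)**2 = (3/(-10 + 3*9) + 3/19)**2 = (3/(-10 + 27) + 3/19)**2 = (3/17 + 3/19)**2 = (108/323)**2 = 11664/104329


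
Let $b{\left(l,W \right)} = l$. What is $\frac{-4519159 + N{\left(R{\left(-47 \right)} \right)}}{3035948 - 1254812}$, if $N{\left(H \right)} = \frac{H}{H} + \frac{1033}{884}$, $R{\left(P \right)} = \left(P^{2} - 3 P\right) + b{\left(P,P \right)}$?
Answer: $- \frac{3994934639}{1574524224} \approx -2.5372$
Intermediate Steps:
$R{\left(P \right)} = P^{2} - 2 P$ ($R{\left(P \right)} = \left(P^{2} - 3 P\right) + P = P^{2} - 2 P$)
$N{\left(H \right)} = \frac{1917}{884}$ ($N{\left(H \right)} = 1 + 1033 \cdot \frac{1}{884} = 1 + \frac{1033}{884} = \frac{1917}{884}$)
$\frac{-4519159 + N{\left(R{\left(-47 \right)} \right)}}{3035948 - 1254812} = \frac{-4519159 + \frac{1917}{884}}{3035948 - 1254812} = - \frac{3994934639}{884 \cdot 1781136} = \left(- \frac{3994934639}{884}\right) \frac{1}{1781136} = - \frac{3994934639}{1574524224}$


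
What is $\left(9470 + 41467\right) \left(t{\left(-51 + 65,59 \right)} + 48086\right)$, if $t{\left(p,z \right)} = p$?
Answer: $2450069700$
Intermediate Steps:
$\left(9470 + 41467\right) \left(t{\left(-51 + 65,59 \right)} + 48086\right) = \left(9470 + 41467\right) \left(\left(-51 + 65\right) + 48086\right) = 50937 \left(14 + 48086\right) = 50937 \cdot 48100 = 2450069700$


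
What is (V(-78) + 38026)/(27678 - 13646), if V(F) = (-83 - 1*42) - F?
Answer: 37979/14032 ≈ 2.7066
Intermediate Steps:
V(F) = -125 - F (V(F) = (-83 - 42) - F = -125 - F)
(V(-78) + 38026)/(27678 - 13646) = ((-125 - 1*(-78)) + 38026)/(27678 - 13646) = ((-125 + 78) + 38026)/14032 = (-47 + 38026)*(1/14032) = 37979*(1/14032) = 37979/14032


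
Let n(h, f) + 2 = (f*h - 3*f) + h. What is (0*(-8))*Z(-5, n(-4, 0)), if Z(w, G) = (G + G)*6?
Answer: 0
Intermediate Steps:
n(h, f) = -2 + h - 3*f + f*h (n(h, f) = -2 + ((f*h - 3*f) + h) = -2 + ((-3*f + f*h) + h) = -2 + (h - 3*f + f*h) = -2 + h - 3*f + f*h)
Z(w, G) = 12*G (Z(w, G) = (2*G)*6 = 12*G)
(0*(-8))*Z(-5, n(-4, 0)) = (0*(-8))*(12*(-2 - 4 - 3*0 + 0*(-4))) = 0*(12*(-2 - 4 + 0 + 0)) = 0*(12*(-6)) = 0*(-72) = 0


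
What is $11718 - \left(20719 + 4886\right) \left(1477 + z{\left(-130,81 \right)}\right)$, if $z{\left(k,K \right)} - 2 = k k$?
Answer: $-470582577$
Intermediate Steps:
$z{\left(k,K \right)} = 2 + k^{2}$ ($z{\left(k,K \right)} = 2 + k k = 2 + k^{2}$)
$11718 - \left(20719 + 4886\right) \left(1477 + z{\left(-130,81 \right)}\right) = 11718 - \left(20719 + 4886\right) \left(1477 + \left(2 + \left(-130\right)^{2}\right)\right) = 11718 - 25605 \left(1477 + \left(2 + 16900\right)\right) = 11718 - 25605 \left(1477 + 16902\right) = 11718 - 25605 \cdot 18379 = 11718 - 470594295 = -470582577$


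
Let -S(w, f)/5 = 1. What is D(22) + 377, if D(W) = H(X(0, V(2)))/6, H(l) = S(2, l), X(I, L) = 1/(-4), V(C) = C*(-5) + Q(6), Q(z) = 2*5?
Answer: 2257/6 ≈ 376.17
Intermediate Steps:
Q(z) = 10
S(w, f) = -5 (S(w, f) = -5*1 = -5)
V(C) = 10 - 5*C (V(C) = C*(-5) + 10 = -5*C + 10 = 10 - 5*C)
X(I, L) = -¼
H(l) = -5
D(W) = -⅚ (D(W) = -5/6 = -5*⅙ = -⅚)
D(22) + 377 = -⅚ + 377 = 2257/6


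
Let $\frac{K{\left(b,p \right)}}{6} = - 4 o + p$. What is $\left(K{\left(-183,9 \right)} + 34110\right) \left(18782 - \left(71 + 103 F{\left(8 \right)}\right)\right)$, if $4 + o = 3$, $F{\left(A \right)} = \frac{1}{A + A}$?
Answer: $\frac{2557886331}{4} \approx 6.3947 \cdot 10^{8}$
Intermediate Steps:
$F{\left(A \right)} = \frac{1}{2 A}$
$o = -1$ ($o = -4 + 3 = -1$)
$K{\left(b,p \right)} = 24 + 6 p$ ($K{\left(b,p \right)} = 6 \left(\left(-4\right) \left(-1\right) + p\right) = 6 \left(4 + p\right) = 24 + 6 p$)
$\left(K{\left(-183,9 \right)} + 34110\right) \left(18782 - \left(71 + 103 F{\left(8 \right)}\right)\right) = \left(\left(24 + 6 \cdot 9\right) + 34110\right) \left(18782 - \left(71 + 103 \frac{1}{2 \cdot 8}\right)\right) = \left(\left(24 + 54\right) + 34110\right) \left(18782 - \left(71 + 103 \cdot \frac{1}{2} \cdot \frac{1}{8}\right)\right) = \left(78 + 34110\right) \left(18782 - \frac{1239}{16}\right) = 34188 \left(18782 - \frac{1239}{16}\right) = 34188 \cdot \frac{299273}{16} = \frac{2557886331}{4}$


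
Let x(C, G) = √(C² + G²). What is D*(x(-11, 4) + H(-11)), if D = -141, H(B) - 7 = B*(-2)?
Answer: -4089 - 141*√137 ≈ -5739.4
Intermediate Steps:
H(B) = 7 - 2*B (H(B) = 7 + B*(-2) = 7 - 2*B)
D*(x(-11, 4) + H(-11)) = -141*(√((-11)² + 4²) + (7 - 2*(-11))) = -141*(√(121 + 16) + (7 + 22)) = -141*(√137 + 29) = -141*(29 + √137) = -4089 - 141*√137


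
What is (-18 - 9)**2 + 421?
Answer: 1150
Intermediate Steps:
(-18 - 9)**2 + 421 = (-27)**2 + 421 = 729 + 421 = 1150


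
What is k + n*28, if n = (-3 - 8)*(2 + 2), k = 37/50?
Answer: -61563/50 ≈ -1231.3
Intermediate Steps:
k = 37/50 (k = 37*(1/50) = 37/50 ≈ 0.74000)
n = -44 (n = -11*4 = -44)
k + n*28 = 37/50 - 44*28 = 37/50 - 1232 = -61563/50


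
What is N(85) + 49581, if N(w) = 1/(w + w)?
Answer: 8428771/170 ≈ 49581.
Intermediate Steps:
N(w) = 1/(2*w)
N(85) + 49581 = (½)/85 + 49581 = (½)*(1/85) + 49581 = 1/170 + 49581 = 8428771/170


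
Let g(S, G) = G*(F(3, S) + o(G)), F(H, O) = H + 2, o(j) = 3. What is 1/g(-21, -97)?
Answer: -1/776 ≈ -0.0012887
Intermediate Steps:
F(H, O) = 2 + H
g(S, G) = 8*G (g(S, G) = G*((2 + 3) + 3) = G*(5 + 3) = G*8 = 8*G)
1/g(-21, -97) = 1/(8*(-97)) = 1/(-776) = -1/776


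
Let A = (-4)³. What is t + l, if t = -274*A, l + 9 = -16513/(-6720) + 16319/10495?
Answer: 35325690869/2015040 ≈ 17531.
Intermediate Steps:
A = -64
l = -10050571/2015040 (l = -9 + (-16513/(-6720) + 16319/10495) = -9 + (-16513*(-1/6720) + 16319*(1/10495)) = -9 + (2359/960 + 16319/10495) = -9 + 8084789/2015040 = -10050571/2015040 ≈ -4.9878)
t = 17536 (t = -274*(-64) = 17536)
t + l = 17536 - 10050571/2015040 = 35325690869/2015040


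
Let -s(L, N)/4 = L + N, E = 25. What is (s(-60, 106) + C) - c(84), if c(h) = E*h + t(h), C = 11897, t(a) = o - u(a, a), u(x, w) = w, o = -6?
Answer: 9703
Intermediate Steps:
t(a) = -6 - a
s(L, N) = -4*L - 4*N (s(L, N) = -4*(L + N) = -4*L - 4*N)
c(h) = -6 + 24*h (c(h) = 25*h + (-6 - h) = -6 + 24*h)
(s(-60, 106) + C) - c(84) = ((-4*(-60) - 4*106) + 11897) - (-6 + 24*84) = ((240 - 424) + 11897) - (-6 + 2016) = (-184 + 11897) - 1*2010 = 11713 - 2010 = 9703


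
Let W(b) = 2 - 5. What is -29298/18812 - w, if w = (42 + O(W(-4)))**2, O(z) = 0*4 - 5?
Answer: -12891463/9406 ≈ -1370.6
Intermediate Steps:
W(b) = -3
O(z) = -5 (O(z) = 0 - 5 = -5)
w = 1369 (w = (42 - 5)**2 = 37**2 = 1369)
-29298/18812 - w = -29298/18812 - 1*1369 = -29298*1/18812 - 1369 = -14649/9406 - 1369 = -12891463/9406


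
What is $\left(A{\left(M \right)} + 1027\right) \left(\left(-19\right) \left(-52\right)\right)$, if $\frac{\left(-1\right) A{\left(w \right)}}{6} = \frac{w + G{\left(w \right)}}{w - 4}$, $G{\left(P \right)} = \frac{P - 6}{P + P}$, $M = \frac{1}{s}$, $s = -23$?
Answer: $\frac{34611616}{31} \approx 1.1165 \cdot 10^{6}$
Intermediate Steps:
$M = - \frac{1}{23}$ ($M = \frac{1}{-23} = - \frac{1}{23} \approx -0.043478$)
$G{\left(P \right)} = \frac{-6 + P}{2 P}$
$A{\left(w \right)} = - \frac{6 \left(w + \frac{-6 + w}{2 w}\right)}{-4 + w}$ ($A{\left(w \right)} = - 6 \frac{w + \frac{-6 + w}{2 w}}{w - 4} = - 6 \frac{w + \frac{-6 + w}{2 w}}{-4 + w} = - \frac{6 \left(w + \frac{-6 + w}{2 w}\right)}{-4 + w}$)
$\left(A{\left(M \right)} + 1027\right) \left(\left(-19\right) \left(-52\right)\right) = \left(\frac{3 \left(6 - - \frac{1}{23} - 2 \left(- \frac{1}{23}\right)^{2}\right)}{\left(- \frac{1}{23}\right) \left(-4 - \frac{1}{23}\right)} + 1027\right) \left(\left(-19\right) \left(-52\right)\right) = \left(3 \left(-23\right) \frac{1}{- \frac{93}{23}} \left(6 + \frac{1}{23} - \frac{2}{529}\right) + 1027\right) 988 = \left(3 \left(-23\right) \left(- \frac{23}{93}\right) \left(6 + \frac{1}{23} - \frac{2}{529}\right) + 1027\right) 988 = \left(3 \left(-23\right) \left(- \frac{23}{93}\right) \frac{3195}{529} + 1027\right) 988 = \left(\frac{3195}{31} + 1027\right) 988 = \frac{35032}{31} \cdot 988 = \frac{34611616}{31}$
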